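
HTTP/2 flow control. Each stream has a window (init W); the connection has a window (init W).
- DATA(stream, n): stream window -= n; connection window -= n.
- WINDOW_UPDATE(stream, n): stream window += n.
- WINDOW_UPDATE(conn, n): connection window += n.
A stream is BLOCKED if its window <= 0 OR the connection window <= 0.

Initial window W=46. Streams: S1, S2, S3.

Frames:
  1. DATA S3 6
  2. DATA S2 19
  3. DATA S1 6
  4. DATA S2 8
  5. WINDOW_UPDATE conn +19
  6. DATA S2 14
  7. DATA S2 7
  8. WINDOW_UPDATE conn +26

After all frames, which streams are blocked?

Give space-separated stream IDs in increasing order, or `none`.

Answer: S2

Derivation:
Op 1: conn=40 S1=46 S2=46 S3=40 blocked=[]
Op 2: conn=21 S1=46 S2=27 S3=40 blocked=[]
Op 3: conn=15 S1=40 S2=27 S3=40 blocked=[]
Op 4: conn=7 S1=40 S2=19 S3=40 blocked=[]
Op 5: conn=26 S1=40 S2=19 S3=40 blocked=[]
Op 6: conn=12 S1=40 S2=5 S3=40 blocked=[]
Op 7: conn=5 S1=40 S2=-2 S3=40 blocked=[2]
Op 8: conn=31 S1=40 S2=-2 S3=40 blocked=[2]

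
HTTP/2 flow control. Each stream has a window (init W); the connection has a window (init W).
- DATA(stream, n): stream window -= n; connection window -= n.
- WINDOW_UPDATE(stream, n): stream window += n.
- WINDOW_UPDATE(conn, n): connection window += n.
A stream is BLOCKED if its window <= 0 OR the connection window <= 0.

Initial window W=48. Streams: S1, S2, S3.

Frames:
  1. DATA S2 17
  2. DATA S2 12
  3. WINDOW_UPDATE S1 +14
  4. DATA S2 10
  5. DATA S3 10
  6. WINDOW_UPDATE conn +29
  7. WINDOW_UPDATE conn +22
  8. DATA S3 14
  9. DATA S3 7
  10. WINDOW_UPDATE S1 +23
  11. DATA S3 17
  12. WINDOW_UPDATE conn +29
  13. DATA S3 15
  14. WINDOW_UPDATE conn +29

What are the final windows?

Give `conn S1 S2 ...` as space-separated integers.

Op 1: conn=31 S1=48 S2=31 S3=48 blocked=[]
Op 2: conn=19 S1=48 S2=19 S3=48 blocked=[]
Op 3: conn=19 S1=62 S2=19 S3=48 blocked=[]
Op 4: conn=9 S1=62 S2=9 S3=48 blocked=[]
Op 5: conn=-1 S1=62 S2=9 S3=38 blocked=[1, 2, 3]
Op 6: conn=28 S1=62 S2=9 S3=38 blocked=[]
Op 7: conn=50 S1=62 S2=9 S3=38 blocked=[]
Op 8: conn=36 S1=62 S2=9 S3=24 blocked=[]
Op 9: conn=29 S1=62 S2=9 S3=17 blocked=[]
Op 10: conn=29 S1=85 S2=9 S3=17 blocked=[]
Op 11: conn=12 S1=85 S2=9 S3=0 blocked=[3]
Op 12: conn=41 S1=85 S2=9 S3=0 blocked=[3]
Op 13: conn=26 S1=85 S2=9 S3=-15 blocked=[3]
Op 14: conn=55 S1=85 S2=9 S3=-15 blocked=[3]

Answer: 55 85 9 -15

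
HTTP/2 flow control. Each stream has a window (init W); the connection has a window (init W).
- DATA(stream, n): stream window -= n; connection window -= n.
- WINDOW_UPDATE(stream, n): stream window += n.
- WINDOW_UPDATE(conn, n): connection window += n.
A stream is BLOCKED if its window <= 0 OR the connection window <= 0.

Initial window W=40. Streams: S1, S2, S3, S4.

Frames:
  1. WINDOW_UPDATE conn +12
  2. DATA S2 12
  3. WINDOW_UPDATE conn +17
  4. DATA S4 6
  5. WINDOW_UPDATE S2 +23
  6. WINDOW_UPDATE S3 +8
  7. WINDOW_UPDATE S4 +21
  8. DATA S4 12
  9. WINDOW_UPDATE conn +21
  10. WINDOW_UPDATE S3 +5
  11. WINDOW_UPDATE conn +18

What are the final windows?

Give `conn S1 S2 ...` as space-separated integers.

Op 1: conn=52 S1=40 S2=40 S3=40 S4=40 blocked=[]
Op 2: conn=40 S1=40 S2=28 S3=40 S4=40 blocked=[]
Op 3: conn=57 S1=40 S2=28 S3=40 S4=40 blocked=[]
Op 4: conn=51 S1=40 S2=28 S3=40 S4=34 blocked=[]
Op 5: conn=51 S1=40 S2=51 S3=40 S4=34 blocked=[]
Op 6: conn=51 S1=40 S2=51 S3=48 S4=34 blocked=[]
Op 7: conn=51 S1=40 S2=51 S3=48 S4=55 blocked=[]
Op 8: conn=39 S1=40 S2=51 S3=48 S4=43 blocked=[]
Op 9: conn=60 S1=40 S2=51 S3=48 S4=43 blocked=[]
Op 10: conn=60 S1=40 S2=51 S3=53 S4=43 blocked=[]
Op 11: conn=78 S1=40 S2=51 S3=53 S4=43 blocked=[]

Answer: 78 40 51 53 43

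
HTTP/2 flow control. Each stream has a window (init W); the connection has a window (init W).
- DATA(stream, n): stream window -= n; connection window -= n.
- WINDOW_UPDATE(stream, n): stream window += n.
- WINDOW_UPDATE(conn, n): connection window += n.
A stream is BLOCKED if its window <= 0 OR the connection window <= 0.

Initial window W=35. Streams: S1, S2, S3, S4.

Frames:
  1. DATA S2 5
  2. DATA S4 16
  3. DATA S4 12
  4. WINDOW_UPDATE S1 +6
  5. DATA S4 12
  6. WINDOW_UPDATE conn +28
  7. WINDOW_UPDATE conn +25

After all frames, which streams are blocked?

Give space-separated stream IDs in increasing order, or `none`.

Op 1: conn=30 S1=35 S2=30 S3=35 S4=35 blocked=[]
Op 2: conn=14 S1=35 S2=30 S3=35 S4=19 blocked=[]
Op 3: conn=2 S1=35 S2=30 S3=35 S4=7 blocked=[]
Op 4: conn=2 S1=41 S2=30 S3=35 S4=7 blocked=[]
Op 5: conn=-10 S1=41 S2=30 S3=35 S4=-5 blocked=[1, 2, 3, 4]
Op 6: conn=18 S1=41 S2=30 S3=35 S4=-5 blocked=[4]
Op 7: conn=43 S1=41 S2=30 S3=35 S4=-5 blocked=[4]

Answer: S4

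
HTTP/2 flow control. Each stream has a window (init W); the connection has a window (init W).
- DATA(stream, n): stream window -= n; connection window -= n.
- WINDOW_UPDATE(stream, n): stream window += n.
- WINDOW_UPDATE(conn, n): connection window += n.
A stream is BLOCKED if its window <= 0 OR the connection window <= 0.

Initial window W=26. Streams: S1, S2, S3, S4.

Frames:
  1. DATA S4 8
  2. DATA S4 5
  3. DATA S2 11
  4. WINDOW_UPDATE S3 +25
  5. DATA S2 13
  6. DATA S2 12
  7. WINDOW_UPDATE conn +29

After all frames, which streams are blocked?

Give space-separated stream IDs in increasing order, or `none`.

Op 1: conn=18 S1=26 S2=26 S3=26 S4=18 blocked=[]
Op 2: conn=13 S1=26 S2=26 S3=26 S4=13 blocked=[]
Op 3: conn=2 S1=26 S2=15 S3=26 S4=13 blocked=[]
Op 4: conn=2 S1=26 S2=15 S3=51 S4=13 blocked=[]
Op 5: conn=-11 S1=26 S2=2 S3=51 S4=13 blocked=[1, 2, 3, 4]
Op 6: conn=-23 S1=26 S2=-10 S3=51 S4=13 blocked=[1, 2, 3, 4]
Op 7: conn=6 S1=26 S2=-10 S3=51 S4=13 blocked=[2]

Answer: S2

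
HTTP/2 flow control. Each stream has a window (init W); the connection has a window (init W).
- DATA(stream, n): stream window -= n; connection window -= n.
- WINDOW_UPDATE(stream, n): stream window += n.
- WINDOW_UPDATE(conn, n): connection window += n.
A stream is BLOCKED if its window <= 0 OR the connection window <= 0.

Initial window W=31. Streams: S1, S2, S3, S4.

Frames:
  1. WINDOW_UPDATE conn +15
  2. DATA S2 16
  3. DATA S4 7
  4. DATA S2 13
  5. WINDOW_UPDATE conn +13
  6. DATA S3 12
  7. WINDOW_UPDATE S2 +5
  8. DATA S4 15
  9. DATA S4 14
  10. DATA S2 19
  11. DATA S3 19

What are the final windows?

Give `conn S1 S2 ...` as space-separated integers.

Answer: -56 31 -12 0 -5

Derivation:
Op 1: conn=46 S1=31 S2=31 S3=31 S4=31 blocked=[]
Op 2: conn=30 S1=31 S2=15 S3=31 S4=31 blocked=[]
Op 3: conn=23 S1=31 S2=15 S3=31 S4=24 blocked=[]
Op 4: conn=10 S1=31 S2=2 S3=31 S4=24 blocked=[]
Op 5: conn=23 S1=31 S2=2 S3=31 S4=24 blocked=[]
Op 6: conn=11 S1=31 S2=2 S3=19 S4=24 blocked=[]
Op 7: conn=11 S1=31 S2=7 S3=19 S4=24 blocked=[]
Op 8: conn=-4 S1=31 S2=7 S3=19 S4=9 blocked=[1, 2, 3, 4]
Op 9: conn=-18 S1=31 S2=7 S3=19 S4=-5 blocked=[1, 2, 3, 4]
Op 10: conn=-37 S1=31 S2=-12 S3=19 S4=-5 blocked=[1, 2, 3, 4]
Op 11: conn=-56 S1=31 S2=-12 S3=0 S4=-5 blocked=[1, 2, 3, 4]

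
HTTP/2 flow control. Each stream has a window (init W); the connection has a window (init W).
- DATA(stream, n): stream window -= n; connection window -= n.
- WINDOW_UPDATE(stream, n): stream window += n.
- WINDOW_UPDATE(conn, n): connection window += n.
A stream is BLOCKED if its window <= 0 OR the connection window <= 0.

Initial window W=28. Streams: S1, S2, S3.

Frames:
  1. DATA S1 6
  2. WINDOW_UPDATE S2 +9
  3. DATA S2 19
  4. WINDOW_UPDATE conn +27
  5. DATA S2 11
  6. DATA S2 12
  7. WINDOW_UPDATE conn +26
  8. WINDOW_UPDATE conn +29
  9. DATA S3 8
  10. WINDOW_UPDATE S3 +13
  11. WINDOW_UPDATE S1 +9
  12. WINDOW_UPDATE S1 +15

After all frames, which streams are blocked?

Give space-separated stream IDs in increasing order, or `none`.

Answer: S2

Derivation:
Op 1: conn=22 S1=22 S2=28 S3=28 blocked=[]
Op 2: conn=22 S1=22 S2=37 S3=28 blocked=[]
Op 3: conn=3 S1=22 S2=18 S3=28 blocked=[]
Op 4: conn=30 S1=22 S2=18 S3=28 blocked=[]
Op 5: conn=19 S1=22 S2=7 S3=28 blocked=[]
Op 6: conn=7 S1=22 S2=-5 S3=28 blocked=[2]
Op 7: conn=33 S1=22 S2=-5 S3=28 blocked=[2]
Op 8: conn=62 S1=22 S2=-5 S3=28 blocked=[2]
Op 9: conn=54 S1=22 S2=-5 S3=20 blocked=[2]
Op 10: conn=54 S1=22 S2=-5 S3=33 blocked=[2]
Op 11: conn=54 S1=31 S2=-5 S3=33 blocked=[2]
Op 12: conn=54 S1=46 S2=-5 S3=33 blocked=[2]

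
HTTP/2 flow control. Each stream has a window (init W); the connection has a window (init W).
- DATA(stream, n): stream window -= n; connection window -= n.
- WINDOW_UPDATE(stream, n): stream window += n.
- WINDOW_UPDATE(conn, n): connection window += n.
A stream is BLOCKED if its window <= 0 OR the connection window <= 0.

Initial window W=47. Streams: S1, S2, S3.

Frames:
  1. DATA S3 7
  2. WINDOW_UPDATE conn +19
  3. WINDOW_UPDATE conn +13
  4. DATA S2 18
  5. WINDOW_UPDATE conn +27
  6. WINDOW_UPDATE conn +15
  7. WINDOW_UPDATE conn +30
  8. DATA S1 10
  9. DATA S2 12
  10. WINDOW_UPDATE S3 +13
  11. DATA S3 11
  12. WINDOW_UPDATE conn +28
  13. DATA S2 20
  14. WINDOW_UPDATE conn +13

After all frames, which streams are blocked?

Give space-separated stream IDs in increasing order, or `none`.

Answer: S2

Derivation:
Op 1: conn=40 S1=47 S2=47 S3=40 blocked=[]
Op 2: conn=59 S1=47 S2=47 S3=40 blocked=[]
Op 3: conn=72 S1=47 S2=47 S3=40 blocked=[]
Op 4: conn=54 S1=47 S2=29 S3=40 blocked=[]
Op 5: conn=81 S1=47 S2=29 S3=40 blocked=[]
Op 6: conn=96 S1=47 S2=29 S3=40 blocked=[]
Op 7: conn=126 S1=47 S2=29 S3=40 blocked=[]
Op 8: conn=116 S1=37 S2=29 S3=40 blocked=[]
Op 9: conn=104 S1=37 S2=17 S3=40 blocked=[]
Op 10: conn=104 S1=37 S2=17 S3=53 blocked=[]
Op 11: conn=93 S1=37 S2=17 S3=42 blocked=[]
Op 12: conn=121 S1=37 S2=17 S3=42 blocked=[]
Op 13: conn=101 S1=37 S2=-3 S3=42 blocked=[2]
Op 14: conn=114 S1=37 S2=-3 S3=42 blocked=[2]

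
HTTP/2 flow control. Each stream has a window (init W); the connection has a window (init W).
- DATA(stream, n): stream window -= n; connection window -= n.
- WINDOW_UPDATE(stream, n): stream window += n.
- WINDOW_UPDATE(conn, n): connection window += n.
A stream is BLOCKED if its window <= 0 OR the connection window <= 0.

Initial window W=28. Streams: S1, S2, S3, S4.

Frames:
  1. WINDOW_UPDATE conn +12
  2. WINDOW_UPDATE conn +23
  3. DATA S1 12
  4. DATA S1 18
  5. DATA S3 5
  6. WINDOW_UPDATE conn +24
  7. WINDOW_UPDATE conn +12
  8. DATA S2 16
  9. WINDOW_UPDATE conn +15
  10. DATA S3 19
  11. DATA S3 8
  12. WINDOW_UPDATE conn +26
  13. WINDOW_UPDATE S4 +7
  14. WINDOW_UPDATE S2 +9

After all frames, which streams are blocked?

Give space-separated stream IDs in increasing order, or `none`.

Answer: S1 S3

Derivation:
Op 1: conn=40 S1=28 S2=28 S3=28 S4=28 blocked=[]
Op 2: conn=63 S1=28 S2=28 S3=28 S4=28 blocked=[]
Op 3: conn=51 S1=16 S2=28 S3=28 S4=28 blocked=[]
Op 4: conn=33 S1=-2 S2=28 S3=28 S4=28 blocked=[1]
Op 5: conn=28 S1=-2 S2=28 S3=23 S4=28 blocked=[1]
Op 6: conn=52 S1=-2 S2=28 S3=23 S4=28 blocked=[1]
Op 7: conn=64 S1=-2 S2=28 S3=23 S4=28 blocked=[1]
Op 8: conn=48 S1=-2 S2=12 S3=23 S4=28 blocked=[1]
Op 9: conn=63 S1=-2 S2=12 S3=23 S4=28 blocked=[1]
Op 10: conn=44 S1=-2 S2=12 S3=4 S4=28 blocked=[1]
Op 11: conn=36 S1=-2 S2=12 S3=-4 S4=28 blocked=[1, 3]
Op 12: conn=62 S1=-2 S2=12 S3=-4 S4=28 blocked=[1, 3]
Op 13: conn=62 S1=-2 S2=12 S3=-4 S4=35 blocked=[1, 3]
Op 14: conn=62 S1=-2 S2=21 S3=-4 S4=35 blocked=[1, 3]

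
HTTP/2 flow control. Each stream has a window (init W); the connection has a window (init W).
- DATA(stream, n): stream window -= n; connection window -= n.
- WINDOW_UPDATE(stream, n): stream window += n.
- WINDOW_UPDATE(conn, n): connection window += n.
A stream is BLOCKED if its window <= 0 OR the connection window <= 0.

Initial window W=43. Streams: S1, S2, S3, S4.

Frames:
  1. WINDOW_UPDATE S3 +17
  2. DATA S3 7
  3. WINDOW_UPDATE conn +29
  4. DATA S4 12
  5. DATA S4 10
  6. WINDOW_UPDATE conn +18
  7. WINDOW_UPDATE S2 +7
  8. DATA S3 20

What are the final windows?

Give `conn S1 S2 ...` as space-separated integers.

Answer: 41 43 50 33 21

Derivation:
Op 1: conn=43 S1=43 S2=43 S3=60 S4=43 blocked=[]
Op 2: conn=36 S1=43 S2=43 S3=53 S4=43 blocked=[]
Op 3: conn=65 S1=43 S2=43 S3=53 S4=43 blocked=[]
Op 4: conn=53 S1=43 S2=43 S3=53 S4=31 blocked=[]
Op 5: conn=43 S1=43 S2=43 S3=53 S4=21 blocked=[]
Op 6: conn=61 S1=43 S2=43 S3=53 S4=21 blocked=[]
Op 7: conn=61 S1=43 S2=50 S3=53 S4=21 blocked=[]
Op 8: conn=41 S1=43 S2=50 S3=33 S4=21 blocked=[]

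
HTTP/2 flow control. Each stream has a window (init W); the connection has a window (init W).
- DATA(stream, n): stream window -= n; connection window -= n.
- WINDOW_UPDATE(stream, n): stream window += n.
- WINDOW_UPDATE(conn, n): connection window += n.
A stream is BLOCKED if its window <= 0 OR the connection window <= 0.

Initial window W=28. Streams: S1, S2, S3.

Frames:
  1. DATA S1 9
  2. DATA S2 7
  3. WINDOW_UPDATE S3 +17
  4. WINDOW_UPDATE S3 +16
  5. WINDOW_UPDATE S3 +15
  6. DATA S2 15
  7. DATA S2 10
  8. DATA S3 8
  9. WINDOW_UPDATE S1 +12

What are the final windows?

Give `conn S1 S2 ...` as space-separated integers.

Op 1: conn=19 S1=19 S2=28 S3=28 blocked=[]
Op 2: conn=12 S1=19 S2=21 S3=28 blocked=[]
Op 3: conn=12 S1=19 S2=21 S3=45 blocked=[]
Op 4: conn=12 S1=19 S2=21 S3=61 blocked=[]
Op 5: conn=12 S1=19 S2=21 S3=76 blocked=[]
Op 6: conn=-3 S1=19 S2=6 S3=76 blocked=[1, 2, 3]
Op 7: conn=-13 S1=19 S2=-4 S3=76 blocked=[1, 2, 3]
Op 8: conn=-21 S1=19 S2=-4 S3=68 blocked=[1, 2, 3]
Op 9: conn=-21 S1=31 S2=-4 S3=68 blocked=[1, 2, 3]

Answer: -21 31 -4 68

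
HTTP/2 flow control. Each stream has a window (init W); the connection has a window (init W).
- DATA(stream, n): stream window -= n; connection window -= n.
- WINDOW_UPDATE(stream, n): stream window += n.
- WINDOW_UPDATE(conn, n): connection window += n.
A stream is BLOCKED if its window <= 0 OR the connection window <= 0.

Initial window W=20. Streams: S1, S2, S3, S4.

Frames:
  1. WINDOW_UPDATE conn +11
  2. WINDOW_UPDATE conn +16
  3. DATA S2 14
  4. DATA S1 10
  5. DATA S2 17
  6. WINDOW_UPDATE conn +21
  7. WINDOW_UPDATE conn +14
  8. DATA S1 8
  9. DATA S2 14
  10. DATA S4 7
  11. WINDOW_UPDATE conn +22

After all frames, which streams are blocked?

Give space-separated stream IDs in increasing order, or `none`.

Op 1: conn=31 S1=20 S2=20 S3=20 S4=20 blocked=[]
Op 2: conn=47 S1=20 S2=20 S3=20 S4=20 blocked=[]
Op 3: conn=33 S1=20 S2=6 S3=20 S4=20 blocked=[]
Op 4: conn=23 S1=10 S2=6 S3=20 S4=20 blocked=[]
Op 5: conn=6 S1=10 S2=-11 S3=20 S4=20 blocked=[2]
Op 6: conn=27 S1=10 S2=-11 S3=20 S4=20 blocked=[2]
Op 7: conn=41 S1=10 S2=-11 S3=20 S4=20 blocked=[2]
Op 8: conn=33 S1=2 S2=-11 S3=20 S4=20 blocked=[2]
Op 9: conn=19 S1=2 S2=-25 S3=20 S4=20 blocked=[2]
Op 10: conn=12 S1=2 S2=-25 S3=20 S4=13 blocked=[2]
Op 11: conn=34 S1=2 S2=-25 S3=20 S4=13 blocked=[2]

Answer: S2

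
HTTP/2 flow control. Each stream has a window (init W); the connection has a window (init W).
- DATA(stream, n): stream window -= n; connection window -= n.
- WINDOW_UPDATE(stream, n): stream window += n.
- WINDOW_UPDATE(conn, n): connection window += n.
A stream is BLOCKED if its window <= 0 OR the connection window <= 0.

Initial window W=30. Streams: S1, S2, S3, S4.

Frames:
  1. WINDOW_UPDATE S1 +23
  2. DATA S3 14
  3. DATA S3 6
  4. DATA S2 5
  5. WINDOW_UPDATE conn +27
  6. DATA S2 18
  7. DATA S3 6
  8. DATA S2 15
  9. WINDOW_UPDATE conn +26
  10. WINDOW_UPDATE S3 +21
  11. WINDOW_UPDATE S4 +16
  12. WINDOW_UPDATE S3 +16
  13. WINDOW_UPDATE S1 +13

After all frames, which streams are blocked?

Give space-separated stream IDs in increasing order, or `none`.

Answer: S2

Derivation:
Op 1: conn=30 S1=53 S2=30 S3=30 S4=30 blocked=[]
Op 2: conn=16 S1=53 S2=30 S3=16 S4=30 blocked=[]
Op 3: conn=10 S1=53 S2=30 S3=10 S4=30 blocked=[]
Op 4: conn=5 S1=53 S2=25 S3=10 S4=30 blocked=[]
Op 5: conn=32 S1=53 S2=25 S3=10 S4=30 blocked=[]
Op 6: conn=14 S1=53 S2=7 S3=10 S4=30 blocked=[]
Op 7: conn=8 S1=53 S2=7 S3=4 S4=30 blocked=[]
Op 8: conn=-7 S1=53 S2=-8 S3=4 S4=30 blocked=[1, 2, 3, 4]
Op 9: conn=19 S1=53 S2=-8 S3=4 S4=30 blocked=[2]
Op 10: conn=19 S1=53 S2=-8 S3=25 S4=30 blocked=[2]
Op 11: conn=19 S1=53 S2=-8 S3=25 S4=46 blocked=[2]
Op 12: conn=19 S1=53 S2=-8 S3=41 S4=46 blocked=[2]
Op 13: conn=19 S1=66 S2=-8 S3=41 S4=46 blocked=[2]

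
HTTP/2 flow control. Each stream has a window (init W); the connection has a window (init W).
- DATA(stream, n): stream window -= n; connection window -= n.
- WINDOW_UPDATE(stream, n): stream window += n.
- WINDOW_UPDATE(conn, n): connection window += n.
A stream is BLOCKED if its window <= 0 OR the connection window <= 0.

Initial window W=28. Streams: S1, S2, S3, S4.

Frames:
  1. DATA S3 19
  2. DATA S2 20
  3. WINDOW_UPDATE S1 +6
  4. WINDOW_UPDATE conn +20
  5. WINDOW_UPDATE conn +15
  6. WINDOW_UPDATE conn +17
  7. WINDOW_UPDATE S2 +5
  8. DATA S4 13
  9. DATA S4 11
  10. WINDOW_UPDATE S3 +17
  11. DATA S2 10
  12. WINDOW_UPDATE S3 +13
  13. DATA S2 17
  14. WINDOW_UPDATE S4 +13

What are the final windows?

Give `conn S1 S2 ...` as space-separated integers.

Answer: -10 34 -14 39 17

Derivation:
Op 1: conn=9 S1=28 S2=28 S3=9 S4=28 blocked=[]
Op 2: conn=-11 S1=28 S2=8 S3=9 S4=28 blocked=[1, 2, 3, 4]
Op 3: conn=-11 S1=34 S2=8 S3=9 S4=28 blocked=[1, 2, 3, 4]
Op 4: conn=9 S1=34 S2=8 S3=9 S4=28 blocked=[]
Op 5: conn=24 S1=34 S2=8 S3=9 S4=28 blocked=[]
Op 6: conn=41 S1=34 S2=8 S3=9 S4=28 blocked=[]
Op 7: conn=41 S1=34 S2=13 S3=9 S4=28 blocked=[]
Op 8: conn=28 S1=34 S2=13 S3=9 S4=15 blocked=[]
Op 9: conn=17 S1=34 S2=13 S3=9 S4=4 blocked=[]
Op 10: conn=17 S1=34 S2=13 S3=26 S4=4 blocked=[]
Op 11: conn=7 S1=34 S2=3 S3=26 S4=4 blocked=[]
Op 12: conn=7 S1=34 S2=3 S3=39 S4=4 blocked=[]
Op 13: conn=-10 S1=34 S2=-14 S3=39 S4=4 blocked=[1, 2, 3, 4]
Op 14: conn=-10 S1=34 S2=-14 S3=39 S4=17 blocked=[1, 2, 3, 4]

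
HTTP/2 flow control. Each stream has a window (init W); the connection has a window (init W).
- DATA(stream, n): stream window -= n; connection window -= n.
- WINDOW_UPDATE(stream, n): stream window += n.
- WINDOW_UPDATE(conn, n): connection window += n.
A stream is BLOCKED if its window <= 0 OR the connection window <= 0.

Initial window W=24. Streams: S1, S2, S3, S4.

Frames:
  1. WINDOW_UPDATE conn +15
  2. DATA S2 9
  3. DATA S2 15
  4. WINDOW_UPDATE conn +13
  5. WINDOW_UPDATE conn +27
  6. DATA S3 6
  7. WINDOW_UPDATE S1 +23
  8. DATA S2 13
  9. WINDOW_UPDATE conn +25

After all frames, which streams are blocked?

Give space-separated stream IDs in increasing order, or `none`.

Op 1: conn=39 S1=24 S2=24 S3=24 S4=24 blocked=[]
Op 2: conn=30 S1=24 S2=15 S3=24 S4=24 blocked=[]
Op 3: conn=15 S1=24 S2=0 S3=24 S4=24 blocked=[2]
Op 4: conn=28 S1=24 S2=0 S3=24 S4=24 blocked=[2]
Op 5: conn=55 S1=24 S2=0 S3=24 S4=24 blocked=[2]
Op 6: conn=49 S1=24 S2=0 S3=18 S4=24 blocked=[2]
Op 7: conn=49 S1=47 S2=0 S3=18 S4=24 blocked=[2]
Op 8: conn=36 S1=47 S2=-13 S3=18 S4=24 blocked=[2]
Op 9: conn=61 S1=47 S2=-13 S3=18 S4=24 blocked=[2]

Answer: S2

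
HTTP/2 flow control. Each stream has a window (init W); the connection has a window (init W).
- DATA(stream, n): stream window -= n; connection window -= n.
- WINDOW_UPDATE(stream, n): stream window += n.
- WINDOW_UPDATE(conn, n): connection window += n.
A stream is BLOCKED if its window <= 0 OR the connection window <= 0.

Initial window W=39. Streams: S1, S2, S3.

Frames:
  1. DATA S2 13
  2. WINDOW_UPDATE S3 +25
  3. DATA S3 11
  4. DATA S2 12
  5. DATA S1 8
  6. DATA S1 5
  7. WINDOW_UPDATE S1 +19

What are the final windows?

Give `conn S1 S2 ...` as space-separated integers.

Answer: -10 45 14 53

Derivation:
Op 1: conn=26 S1=39 S2=26 S3=39 blocked=[]
Op 2: conn=26 S1=39 S2=26 S3=64 blocked=[]
Op 3: conn=15 S1=39 S2=26 S3=53 blocked=[]
Op 4: conn=3 S1=39 S2=14 S3=53 blocked=[]
Op 5: conn=-5 S1=31 S2=14 S3=53 blocked=[1, 2, 3]
Op 6: conn=-10 S1=26 S2=14 S3=53 blocked=[1, 2, 3]
Op 7: conn=-10 S1=45 S2=14 S3=53 blocked=[1, 2, 3]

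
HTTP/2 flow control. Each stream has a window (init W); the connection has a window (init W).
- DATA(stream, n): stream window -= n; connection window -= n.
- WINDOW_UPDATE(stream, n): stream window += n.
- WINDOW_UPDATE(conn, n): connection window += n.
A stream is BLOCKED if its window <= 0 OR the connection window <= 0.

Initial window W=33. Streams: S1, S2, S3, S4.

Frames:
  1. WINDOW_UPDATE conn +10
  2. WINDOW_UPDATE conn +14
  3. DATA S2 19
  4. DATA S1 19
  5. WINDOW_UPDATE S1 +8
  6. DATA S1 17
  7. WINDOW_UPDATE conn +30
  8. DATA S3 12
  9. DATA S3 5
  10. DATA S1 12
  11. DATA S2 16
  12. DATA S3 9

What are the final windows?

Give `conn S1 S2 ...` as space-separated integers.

Op 1: conn=43 S1=33 S2=33 S3=33 S4=33 blocked=[]
Op 2: conn=57 S1=33 S2=33 S3=33 S4=33 blocked=[]
Op 3: conn=38 S1=33 S2=14 S3=33 S4=33 blocked=[]
Op 4: conn=19 S1=14 S2=14 S3=33 S4=33 blocked=[]
Op 5: conn=19 S1=22 S2=14 S3=33 S4=33 blocked=[]
Op 6: conn=2 S1=5 S2=14 S3=33 S4=33 blocked=[]
Op 7: conn=32 S1=5 S2=14 S3=33 S4=33 blocked=[]
Op 8: conn=20 S1=5 S2=14 S3=21 S4=33 blocked=[]
Op 9: conn=15 S1=5 S2=14 S3=16 S4=33 blocked=[]
Op 10: conn=3 S1=-7 S2=14 S3=16 S4=33 blocked=[1]
Op 11: conn=-13 S1=-7 S2=-2 S3=16 S4=33 blocked=[1, 2, 3, 4]
Op 12: conn=-22 S1=-7 S2=-2 S3=7 S4=33 blocked=[1, 2, 3, 4]

Answer: -22 -7 -2 7 33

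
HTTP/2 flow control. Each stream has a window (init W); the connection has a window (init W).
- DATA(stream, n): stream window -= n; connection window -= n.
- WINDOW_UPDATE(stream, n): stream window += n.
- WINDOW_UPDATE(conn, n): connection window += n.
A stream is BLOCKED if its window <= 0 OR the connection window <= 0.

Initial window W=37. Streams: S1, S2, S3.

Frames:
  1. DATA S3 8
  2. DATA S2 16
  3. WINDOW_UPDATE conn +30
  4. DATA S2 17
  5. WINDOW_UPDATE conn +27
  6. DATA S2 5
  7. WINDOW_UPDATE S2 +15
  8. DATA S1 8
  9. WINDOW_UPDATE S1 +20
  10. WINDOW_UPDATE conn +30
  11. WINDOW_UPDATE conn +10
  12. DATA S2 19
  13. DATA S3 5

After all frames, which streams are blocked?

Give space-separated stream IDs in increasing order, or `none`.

Op 1: conn=29 S1=37 S2=37 S3=29 blocked=[]
Op 2: conn=13 S1=37 S2=21 S3=29 blocked=[]
Op 3: conn=43 S1=37 S2=21 S3=29 blocked=[]
Op 4: conn=26 S1=37 S2=4 S3=29 blocked=[]
Op 5: conn=53 S1=37 S2=4 S3=29 blocked=[]
Op 6: conn=48 S1=37 S2=-1 S3=29 blocked=[2]
Op 7: conn=48 S1=37 S2=14 S3=29 blocked=[]
Op 8: conn=40 S1=29 S2=14 S3=29 blocked=[]
Op 9: conn=40 S1=49 S2=14 S3=29 blocked=[]
Op 10: conn=70 S1=49 S2=14 S3=29 blocked=[]
Op 11: conn=80 S1=49 S2=14 S3=29 blocked=[]
Op 12: conn=61 S1=49 S2=-5 S3=29 blocked=[2]
Op 13: conn=56 S1=49 S2=-5 S3=24 blocked=[2]

Answer: S2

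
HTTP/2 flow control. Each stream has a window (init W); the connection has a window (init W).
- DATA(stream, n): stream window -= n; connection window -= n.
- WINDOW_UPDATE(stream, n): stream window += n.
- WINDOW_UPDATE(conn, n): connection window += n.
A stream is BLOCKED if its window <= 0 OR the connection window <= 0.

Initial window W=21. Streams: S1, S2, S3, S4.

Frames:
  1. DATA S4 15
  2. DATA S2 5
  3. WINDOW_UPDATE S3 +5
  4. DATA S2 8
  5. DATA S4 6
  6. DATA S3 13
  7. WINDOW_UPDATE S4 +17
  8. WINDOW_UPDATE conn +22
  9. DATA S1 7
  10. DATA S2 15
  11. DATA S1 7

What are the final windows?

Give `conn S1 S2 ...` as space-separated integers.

Op 1: conn=6 S1=21 S2=21 S3=21 S4=6 blocked=[]
Op 2: conn=1 S1=21 S2=16 S3=21 S4=6 blocked=[]
Op 3: conn=1 S1=21 S2=16 S3=26 S4=6 blocked=[]
Op 4: conn=-7 S1=21 S2=8 S3=26 S4=6 blocked=[1, 2, 3, 4]
Op 5: conn=-13 S1=21 S2=8 S3=26 S4=0 blocked=[1, 2, 3, 4]
Op 6: conn=-26 S1=21 S2=8 S3=13 S4=0 blocked=[1, 2, 3, 4]
Op 7: conn=-26 S1=21 S2=8 S3=13 S4=17 blocked=[1, 2, 3, 4]
Op 8: conn=-4 S1=21 S2=8 S3=13 S4=17 blocked=[1, 2, 3, 4]
Op 9: conn=-11 S1=14 S2=8 S3=13 S4=17 blocked=[1, 2, 3, 4]
Op 10: conn=-26 S1=14 S2=-7 S3=13 S4=17 blocked=[1, 2, 3, 4]
Op 11: conn=-33 S1=7 S2=-7 S3=13 S4=17 blocked=[1, 2, 3, 4]

Answer: -33 7 -7 13 17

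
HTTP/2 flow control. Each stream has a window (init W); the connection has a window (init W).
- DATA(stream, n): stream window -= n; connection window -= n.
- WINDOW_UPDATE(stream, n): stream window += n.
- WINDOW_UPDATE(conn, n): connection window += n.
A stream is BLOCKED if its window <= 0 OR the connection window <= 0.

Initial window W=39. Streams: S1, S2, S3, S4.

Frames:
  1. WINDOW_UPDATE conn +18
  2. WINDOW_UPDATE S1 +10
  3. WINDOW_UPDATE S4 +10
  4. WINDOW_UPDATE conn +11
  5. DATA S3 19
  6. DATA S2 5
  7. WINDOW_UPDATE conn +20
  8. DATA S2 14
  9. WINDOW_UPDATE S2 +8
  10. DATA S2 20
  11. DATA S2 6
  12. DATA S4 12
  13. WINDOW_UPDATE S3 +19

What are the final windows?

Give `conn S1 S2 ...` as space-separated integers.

Op 1: conn=57 S1=39 S2=39 S3=39 S4=39 blocked=[]
Op 2: conn=57 S1=49 S2=39 S3=39 S4=39 blocked=[]
Op 3: conn=57 S1=49 S2=39 S3=39 S4=49 blocked=[]
Op 4: conn=68 S1=49 S2=39 S3=39 S4=49 blocked=[]
Op 5: conn=49 S1=49 S2=39 S3=20 S4=49 blocked=[]
Op 6: conn=44 S1=49 S2=34 S3=20 S4=49 blocked=[]
Op 7: conn=64 S1=49 S2=34 S3=20 S4=49 blocked=[]
Op 8: conn=50 S1=49 S2=20 S3=20 S4=49 blocked=[]
Op 9: conn=50 S1=49 S2=28 S3=20 S4=49 blocked=[]
Op 10: conn=30 S1=49 S2=8 S3=20 S4=49 blocked=[]
Op 11: conn=24 S1=49 S2=2 S3=20 S4=49 blocked=[]
Op 12: conn=12 S1=49 S2=2 S3=20 S4=37 blocked=[]
Op 13: conn=12 S1=49 S2=2 S3=39 S4=37 blocked=[]

Answer: 12 49 2 39 37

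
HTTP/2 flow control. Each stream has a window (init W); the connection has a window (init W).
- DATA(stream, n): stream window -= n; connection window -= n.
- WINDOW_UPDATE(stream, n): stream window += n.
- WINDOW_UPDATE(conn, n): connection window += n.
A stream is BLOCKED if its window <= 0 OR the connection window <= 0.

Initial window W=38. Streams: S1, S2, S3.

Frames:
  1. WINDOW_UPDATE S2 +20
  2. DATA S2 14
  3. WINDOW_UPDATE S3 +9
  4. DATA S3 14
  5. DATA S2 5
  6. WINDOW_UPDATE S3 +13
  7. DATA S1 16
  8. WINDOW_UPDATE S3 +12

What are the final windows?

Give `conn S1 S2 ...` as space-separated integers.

Answer: -11 22 39 58

Derivation:
Op 1: conn=38 S1=38 S2=58 S3=38 blocked=[]
Op 2: conn=24 S1=38 S2=44 S3=38 blocked=[]
Op 3: conn=24 S1=38 S2=44 S3=47 blocked=[]
Op 4: conn=10 S1=38 S2=44 S3=33 blocked=[]
Op 5: conn=5 S1=38 S2=39 S3=33 blocked=[]
Op 6: conn=5 S1=38 S2=39 S3=46 blocked=[]
Op 7: conn=-11 S1=22 S2=39 S3=46 blocked=[1, 2, 3]
Op 8: conn=-11 S1=22 S2=39 S3=58 blocked=[1, 2, 3]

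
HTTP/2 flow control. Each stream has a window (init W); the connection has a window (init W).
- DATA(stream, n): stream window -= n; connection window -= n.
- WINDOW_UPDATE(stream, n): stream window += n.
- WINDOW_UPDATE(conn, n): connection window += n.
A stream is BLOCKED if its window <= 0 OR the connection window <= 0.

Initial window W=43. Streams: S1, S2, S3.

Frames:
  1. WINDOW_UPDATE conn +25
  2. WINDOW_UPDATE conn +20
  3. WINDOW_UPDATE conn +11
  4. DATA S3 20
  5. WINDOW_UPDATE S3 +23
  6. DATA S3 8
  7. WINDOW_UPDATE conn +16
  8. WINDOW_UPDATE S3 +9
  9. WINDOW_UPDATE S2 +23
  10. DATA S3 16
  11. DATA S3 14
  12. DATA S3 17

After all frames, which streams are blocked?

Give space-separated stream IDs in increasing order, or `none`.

Answer: S3

Derivation:
Op 1: conn=68 S1=43 S2=43 S3=43 blocked=[]
Op 2: conn=88 S1=43 S2=43 S3=43 blocked=[]
Op 3: conn=99 S1=43 S2=43 S3=43 blocked=[]
Op 4: conn=79 S1=43 S2=43 S3=23 blocked=[]
Op 5: conn=79 S1=43 S2=43 S3=46 blocked=[]
Op 6: conn=71 S1=43 S2=43 S3=38 blocked=[]
Op 7: conn=87 S1=43 S2=43 S3=38 blocked=[]
Op 8: conn=87 S1=43 S2=43 S3=47 blocked=[]
Op 9: conn=87 S1=43 S2=66 S3=47 blocked=[]
Op 10: conn=71 S1=43 S2=66 S3=31 blocked=[]
Op 11: conn=57 S1=43 S2=66 S3=17 blocked=[]
Op 12: conn=40 S1=43 S2=66 S3=0 blocked=[3]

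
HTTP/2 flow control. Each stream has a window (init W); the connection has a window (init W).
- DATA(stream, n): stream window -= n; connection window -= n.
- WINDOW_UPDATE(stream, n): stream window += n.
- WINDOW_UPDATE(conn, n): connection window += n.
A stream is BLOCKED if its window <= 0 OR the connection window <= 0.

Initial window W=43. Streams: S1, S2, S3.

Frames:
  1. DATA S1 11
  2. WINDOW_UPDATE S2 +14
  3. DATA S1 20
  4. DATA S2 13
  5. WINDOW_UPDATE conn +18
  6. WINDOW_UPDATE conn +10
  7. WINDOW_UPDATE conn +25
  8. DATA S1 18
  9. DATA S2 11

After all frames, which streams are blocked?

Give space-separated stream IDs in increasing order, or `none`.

Op 1: conn=32 S1=32 S2=43 S3=43 blocked=[]
Op 2: conn=32 S1=32 S2=57 S3=43 blocked=[]
Op 3: conn=12 S1=12 S2=57 S3=43 blocked=[]
Op 4: conn=-1 S1=12 S2=44 S3=43 blocked=[1, 2, 3]
Op 5: conn=17 S1=12 S2=44 S3=43 blocked=[]
Op 6: conn=27 S1=12 S2=44 S3=43 blocked=[]
Op 7: conn=52 S1=12 S2=44 S3=43 blocked=[]
Op 8: conn=34 S1=-6 S2=44 S3=43 blocked=[1]
Op 9: conn=23 S1=-6 S2=33 S3=43 blocked=[1]

Answer: S1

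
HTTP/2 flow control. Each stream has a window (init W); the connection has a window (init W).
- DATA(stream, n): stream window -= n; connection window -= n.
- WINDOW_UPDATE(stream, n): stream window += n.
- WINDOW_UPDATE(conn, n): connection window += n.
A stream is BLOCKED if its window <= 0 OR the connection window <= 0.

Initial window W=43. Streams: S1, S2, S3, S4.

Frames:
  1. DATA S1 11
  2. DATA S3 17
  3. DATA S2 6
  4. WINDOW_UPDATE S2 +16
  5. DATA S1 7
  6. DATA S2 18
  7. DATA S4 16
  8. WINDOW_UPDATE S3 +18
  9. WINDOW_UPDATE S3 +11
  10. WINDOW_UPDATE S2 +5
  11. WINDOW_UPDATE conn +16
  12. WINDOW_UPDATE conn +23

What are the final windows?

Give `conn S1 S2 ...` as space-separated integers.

Op 1: conn=32 S1=32 S2=43 S3=43 S4=43 blocked=[]
Op 2: conn=15 S1=32 S2=43 S3=26 S4=43 blocked=[]
Op 3: conn=9 S1=32 S2=37 S3=26 S4=43 blocked=[]
Op 4: conn=9 S1=32 S2=53 S3=26 S4=43 blocked=[]
Op 5: conn=2 S1=25 S2=53 S3=26 S4=43 blocked=[]
Op 6: conn=-16 S1=25 S2=35 S3=26 S4=43 blocked=[1, 2, 3, 4]
Op 7: conn=-32 S1=25 S2=35 S3=26 S4=27 blocked=[1, 2, 3, 4]
Op 8: conn=-32 S1=25 S2=35 S3=44 S4=27 blocked=[1, 2, 3, 4]
Op 9: conn=-32 S1=25 S2=35 S3=55 S4=27 blocked=[1, 2, 3, 4]
Op 10: conn=-32 S1=25 S2=40 S3=55 S4=27 blocked=[1, 2, 3, 4]
Op 11: conn=-16 S1=25 S2=40 S3=55 S4=27 blocked=[1, 2, 3, 4]
Op 12: conn=7 S1=25 S2=40 S3=55 S4=27 blocked=[]

Answer: 7 25 40 55 27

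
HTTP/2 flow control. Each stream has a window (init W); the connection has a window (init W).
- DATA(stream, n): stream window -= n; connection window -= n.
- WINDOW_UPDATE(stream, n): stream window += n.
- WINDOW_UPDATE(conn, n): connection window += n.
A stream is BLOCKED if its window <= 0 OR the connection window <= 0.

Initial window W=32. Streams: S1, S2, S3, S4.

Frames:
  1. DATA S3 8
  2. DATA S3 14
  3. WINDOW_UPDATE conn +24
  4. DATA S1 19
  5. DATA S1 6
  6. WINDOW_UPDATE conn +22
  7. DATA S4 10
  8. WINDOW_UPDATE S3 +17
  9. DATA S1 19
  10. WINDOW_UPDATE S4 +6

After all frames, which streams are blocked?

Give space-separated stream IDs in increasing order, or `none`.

Op 1: conn=24 S1=32 S2=32 S3=24 S4=32 blocked=[]
Op 2: conn=10 S1=32 S2=32 S3=10 S4=32 blocked=[]
Op 3: conn=34 S1=32 S2=32 S3=10 S4=32 blocked=[]
Op 4: conn=15 S1=13 S2=32 S3=10 S4=32 blocked=[]
Op 5: conn=9 S1=7 S2=32 S3=10 S4=32 blocked=[]
Op 6: conn=31 S1=7 S2=32 S3=10 S4=32 blocked=[]
Op 7: conn=21 S1=7 S2=32 S3=10 S4=22 blocked=[]
Op 8: conn=21 S1=7 S2=32 S3=27 S4=22 blocked=[]
Op 9: conn=2 S1=-12 S2=32 S3=27 S4=22 blocked=[1]
Op 10: conn=2 S1=-12 S2=32 S3=27 S4=28 blocked=[1]

Answer: S1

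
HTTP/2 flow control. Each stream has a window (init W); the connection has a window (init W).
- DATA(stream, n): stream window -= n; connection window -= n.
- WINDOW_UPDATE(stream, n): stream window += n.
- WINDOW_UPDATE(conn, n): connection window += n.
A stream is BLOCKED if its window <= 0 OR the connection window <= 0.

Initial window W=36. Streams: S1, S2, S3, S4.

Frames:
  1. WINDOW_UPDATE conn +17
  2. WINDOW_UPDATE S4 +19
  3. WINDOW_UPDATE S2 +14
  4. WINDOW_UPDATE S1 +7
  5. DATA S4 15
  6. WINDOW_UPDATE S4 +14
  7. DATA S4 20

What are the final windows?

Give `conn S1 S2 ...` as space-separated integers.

Answer: 18 43 50 36 34

Derivation:
Op 1: conn=53 S1=36 S2=36 S3=36 S4=36 blocked=[]
Op 2: conn=53 S1=36 S2=36 S3=36 S4=55 blocked=[]
Op 3: conn=53 S1=36 S2=50 S3=36 S4=55 blocked=[]
Op 4: conn=53 S1=43 S2=50 S3=36 S4=55 blocked=[]
Op 5: conn=38 S1=43 S2=50 S3=36 S4=40 blocked=[]
Op 6: conn=38 S1=43 S2=50 S3=36 S4=54 blocked=[]
Op 7: conn=18 S1=43 S2=50 S3=36 S4=34 blocked=[]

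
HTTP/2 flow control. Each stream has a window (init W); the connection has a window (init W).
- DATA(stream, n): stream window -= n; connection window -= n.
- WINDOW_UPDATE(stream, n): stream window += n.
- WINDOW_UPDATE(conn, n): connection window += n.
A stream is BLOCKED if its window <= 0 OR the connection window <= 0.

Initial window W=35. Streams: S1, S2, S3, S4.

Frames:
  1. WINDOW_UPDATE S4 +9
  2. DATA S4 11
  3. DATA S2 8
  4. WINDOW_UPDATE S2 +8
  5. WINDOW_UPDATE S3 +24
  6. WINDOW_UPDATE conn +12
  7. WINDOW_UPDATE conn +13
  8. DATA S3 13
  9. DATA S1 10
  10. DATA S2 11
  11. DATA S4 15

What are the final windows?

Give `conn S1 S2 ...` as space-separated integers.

Answer: -8 25 24 46 18

Derivation:
Op 1: conn=35 S1=35 S2=35 S3=35 S4=44 blocked=[]
Op 2: conn=24 S1=35 S2=35 S3=35 S4=33 blocked=[]
Op 3: conn=16 S1=35 S2=27 S3=35 S4=33 blocked=[]
Op 4: conn=16 S1=35 S2=35 S3=35 S4=33 blocked=[]
Op 5: conn=16 S1=35 S2=35 S3=59 S4=33 blocked=[]
Op 6: conn=28 S1=35 S2=35 S3=59 S4=33 blocked=[]
Op 7: conn=41 S1=35 S2=35 S3=59 S4=33 blocked=[]
Op 8: conn=28 S1=35 S2=35 S3=46 S4=33 blocked=[]
Op 9: conn=18 S1=25 S2=35 S3=46 S4=33 blocked=[]
Op 10: conn=7 S1=25 S2=24 S3=46 S4=33 blocked=[]
Op 11: conn=-8 S1=25 S2=24 S3=46 S4=18 blocked=[1, 2, 3, 4]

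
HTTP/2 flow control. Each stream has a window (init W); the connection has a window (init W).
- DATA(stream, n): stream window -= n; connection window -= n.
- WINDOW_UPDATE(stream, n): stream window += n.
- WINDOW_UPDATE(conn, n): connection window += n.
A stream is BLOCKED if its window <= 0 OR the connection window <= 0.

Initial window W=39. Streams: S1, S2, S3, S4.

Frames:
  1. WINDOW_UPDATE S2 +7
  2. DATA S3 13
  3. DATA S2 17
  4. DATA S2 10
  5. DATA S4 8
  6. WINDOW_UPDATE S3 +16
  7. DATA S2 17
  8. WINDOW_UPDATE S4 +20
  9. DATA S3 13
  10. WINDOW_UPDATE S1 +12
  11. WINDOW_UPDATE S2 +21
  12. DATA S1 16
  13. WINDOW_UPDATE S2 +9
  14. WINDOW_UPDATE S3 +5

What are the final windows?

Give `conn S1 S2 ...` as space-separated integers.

Answer: -55 35 32 34 51

Derivation:
Op 1: conn=39 S1=39 S2=46 S3=39 S4=39 blocked=[]
Op 2: conn=26 S1=39 S2=46 S3=26 S4=39 blocked=[]
Op 3: conn=9 S1=39 S2=29 S3=26 S4=39 blocked=[]
Op 4: conn=-1 S1=39 S2=19 S3=26 S4=39 blocked=[1, 2, 3, 4]
Op 5: conn=-9 S1=39 S2=19 S3=26 S4=31 blocked=[1, 2, 3, 4]
Op 6: conn=-9 S1=39 S2=19 S3=42 S4=31 blocked=[1, 2, 3, 4]
Op 7: conn=-26 S1=39 S2=2 S3=42 S4=31 blocked=[1, 2, 3, 4]
Op 8: conn=-26 S1=39 S2=2 S3=42 S4=51 blocked=[1, 2, 3, 4]
Op 9: conn=-39 S1=39 S2=2 S3=29 S4=51 blocked=[1, 2, 3, 4]
Op 10: conn=-39 S1=51 S2=2 S3=29 S4=51 blocked=[1, 2, 3, 4]
Op 11: conn=-39 S1=51 S2=23 S3=29 S4=51 blocked=[1, 2, 3, 4]
Op 12: conn=-55 S1=35 S2=23 S3=29 S4=51 blocked=[1, 2, 3, 4]
Op 13: conn=-55 S1=35 S2=32 S3=29 S4=51 blocked=[1, 2, 3, 4]
Op 14: conn=-55 S1=35 S2=32 S3=34 S4=51 blocked=[1, 2, 3, 4]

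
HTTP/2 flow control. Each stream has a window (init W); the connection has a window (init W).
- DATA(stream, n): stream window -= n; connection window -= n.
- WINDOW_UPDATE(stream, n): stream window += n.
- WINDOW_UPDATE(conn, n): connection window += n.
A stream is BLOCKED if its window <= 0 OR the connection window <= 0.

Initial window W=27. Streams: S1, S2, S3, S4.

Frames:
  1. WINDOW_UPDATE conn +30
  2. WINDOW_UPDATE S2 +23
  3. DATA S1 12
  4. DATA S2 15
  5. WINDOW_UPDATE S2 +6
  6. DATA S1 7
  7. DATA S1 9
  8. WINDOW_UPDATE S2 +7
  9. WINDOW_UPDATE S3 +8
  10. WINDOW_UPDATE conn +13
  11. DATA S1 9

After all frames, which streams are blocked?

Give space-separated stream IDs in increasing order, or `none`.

Answer: S1

Derivation:
Op 1: conn=57 S1=27 S2=27 S3=27 S4=27 blocked=[]
Op 2: conn=57 S1=27 S2=50 S3=27 S4=27 blocked=[]
Op 3: conn=45 S1=15 S2=50 S3=27 S4=27 blocked=[]
Op 4: conn=30 S1=15 S2=35 S3=27 S4=27 blocked=[]
Op 5: conn=30 S1=15 S2=41 S3=27 S4=27 blocked=[]
Op 6: conn=23 S1=8 S2=41 S3=27 S4=27 blocked=[]
Op 7: conn=14 S1=-1 S2=41 S3=27 S4=27 blocked=[1]
Op 8: conn=14 S1=-1 S2=48 S3=27 S4=27 blocked=[1]
Op 9: conn=14 S1=-1 S2=48 S3=35 S4=27 blocked=[1]
Op 10: conn=27 S1=-1 S2=48 S3=35 S4=27 blocked=[1]
Op 11: conn=18 S1=-10 S2=48 S3=35 S4=27 blocked=[1]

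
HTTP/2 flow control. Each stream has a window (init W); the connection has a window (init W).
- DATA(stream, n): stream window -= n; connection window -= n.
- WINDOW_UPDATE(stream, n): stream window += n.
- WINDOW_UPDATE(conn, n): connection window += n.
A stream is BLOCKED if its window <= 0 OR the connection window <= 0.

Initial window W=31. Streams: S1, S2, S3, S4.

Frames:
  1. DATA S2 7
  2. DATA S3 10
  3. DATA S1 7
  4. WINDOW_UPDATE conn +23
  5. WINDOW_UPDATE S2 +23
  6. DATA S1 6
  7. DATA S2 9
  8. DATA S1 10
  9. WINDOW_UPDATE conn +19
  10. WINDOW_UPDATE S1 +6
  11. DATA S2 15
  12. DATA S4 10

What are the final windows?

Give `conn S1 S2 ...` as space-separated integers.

Answer: -1 14 23 21 21

Derivation:
Op 1: conn=24 S1=31 S2=24 S3=31 S4=31 blocked=[]
Op 2: conn=14 S1=31 S2=24 S3=21 S4=31 blocked=[]
Op 3: conn=7 S1=24 S2=24 S3=21 S4=31 blocked=[]
Op 4: conn=30 S1=24 S2=24 S3=21 S4=31 blocked=[]
Op 5: conn=30 S1=24 S2=47 S3=21 S4=31 blocked=[]
Op 6: conn=24 S1=18 S2=47 S3=21 S4=31 blocked=[]
Op 7: conn=15 S1=18 S2=38 S3=21 S4=31 blocked=[]
Op 8: conn=5 S1=8 S2=38 S3=21 S4=31 blocked=[]
Op 9: conn=24 S1=8 S2=38 S3=21 S4=31 blocked=[]
Op 10: conn=24 S1=14 S2=38 S3=21 S4=31 blocked=[]
Op 11: conn=9 S1=14 S2=23 S3=21 S4=31 blocked=[]
Op 12: conn=-1 S1=14 S2=23 S3=21 S4=21 blocked=[1, 2, 3, 4]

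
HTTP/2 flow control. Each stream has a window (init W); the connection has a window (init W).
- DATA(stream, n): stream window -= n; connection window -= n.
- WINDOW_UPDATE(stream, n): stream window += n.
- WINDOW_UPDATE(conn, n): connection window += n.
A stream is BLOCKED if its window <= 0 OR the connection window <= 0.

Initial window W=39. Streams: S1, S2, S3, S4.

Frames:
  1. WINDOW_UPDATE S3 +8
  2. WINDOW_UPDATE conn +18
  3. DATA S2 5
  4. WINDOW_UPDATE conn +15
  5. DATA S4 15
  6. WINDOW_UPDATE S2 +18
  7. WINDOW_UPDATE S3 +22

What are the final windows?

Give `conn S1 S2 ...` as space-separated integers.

Answer: 52 39 52 69 24

Derivation:
Op 1: conn=39 S1=39 S2=39 S3=47 S4=39 blocked=[]
Op 2: conn=57 S1=39 S2=39 S3=47 S4=39 blocked=[]
Op 3: conn=52 S1=39 S2=34 S3=47 S4=39 blocked=[]
Op 4: conn=67 S1=39 S2=34 S3=47 S4=39 blocked=[]
Op 5: conn=52 S1=39 S2=34 S3=47 S4=24 blocked=[]
Op 6: conn=52 S1=39 S2=52 S3=47 S4=24 blocked=[]
Op 7: conn=52 S1=39 S2=52 S3=69 S4=24 blocked=[]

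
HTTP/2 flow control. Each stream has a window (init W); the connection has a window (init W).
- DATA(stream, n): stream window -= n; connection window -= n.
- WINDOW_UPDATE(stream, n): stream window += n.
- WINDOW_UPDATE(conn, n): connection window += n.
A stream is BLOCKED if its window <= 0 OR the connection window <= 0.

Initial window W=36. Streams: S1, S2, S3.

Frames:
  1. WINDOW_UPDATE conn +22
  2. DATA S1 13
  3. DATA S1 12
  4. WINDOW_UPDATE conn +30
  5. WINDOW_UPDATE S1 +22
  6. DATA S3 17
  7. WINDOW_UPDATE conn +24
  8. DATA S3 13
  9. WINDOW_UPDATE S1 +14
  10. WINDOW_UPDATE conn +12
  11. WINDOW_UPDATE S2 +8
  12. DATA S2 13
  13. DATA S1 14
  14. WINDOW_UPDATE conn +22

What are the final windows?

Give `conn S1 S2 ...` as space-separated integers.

Op 1: conn=58 S1=36 S2=36 S3=36 blocked=[]
Op 2: conn=45 S1=23 S2=36 S3=36 blocked=[]
Op 3: conn=33 S1=11 S2=36 S3=36 blocked=[]
Op 4: conn=63 S1=11 S2=36 S3=36 blocked=[]
Op 5: conn=63 S1=33 S2=36 S3=36 blocked=[]
Op 6: conn=46 S1=33 S2=36 S3=19 blocked=[]
Op 7: conn=70 S1=33 S2=36 S3=19 blocked=[]
Op 8: conn=57 S1=33 S2=36 S3=6 blocked=[]
Op 9: conn=57 S1=47 S2=36 S3=6 blocked=[]
Op 10: conn=69 S1=47 S2=36 S3=6 blocked=[]
Op 11: conn=69 S1=47 S2=44 S3=6 blocked=[]
Op 12: conn=56 S1=47 S2=31 S3=6 blocked=[]
Op 13: conn=42 S1=33 S2=31 S3=6 blocked=[]
Op 14: conn=64 S1=33 S2=31 S3=6 blocked=[]

Answer: 64 33 31 6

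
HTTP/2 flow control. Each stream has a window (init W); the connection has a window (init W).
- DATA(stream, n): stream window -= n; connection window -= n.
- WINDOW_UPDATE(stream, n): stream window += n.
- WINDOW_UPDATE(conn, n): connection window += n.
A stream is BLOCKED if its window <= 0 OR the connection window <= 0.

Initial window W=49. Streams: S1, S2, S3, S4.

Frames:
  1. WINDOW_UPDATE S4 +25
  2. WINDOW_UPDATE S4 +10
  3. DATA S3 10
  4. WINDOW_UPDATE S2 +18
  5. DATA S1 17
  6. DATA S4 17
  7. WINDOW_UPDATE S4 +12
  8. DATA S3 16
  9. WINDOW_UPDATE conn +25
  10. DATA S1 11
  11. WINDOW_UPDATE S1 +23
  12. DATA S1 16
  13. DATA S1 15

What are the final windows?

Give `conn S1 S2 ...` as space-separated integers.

Answer: -28 13 67 23 79

Derivation:
Op 1: conn=49 S1=49 S2=49 S3=49 S4=74 blocked=[]
Op 2: conn=49 S1=49 S2=49 S3=49 S4=84 blocked=[]
Op 3: conn=39 S1=49 S2=49 S3=39 S4=84 blocked=[]
Op 4: conn=39 S1=49 S2=67 S3=39 S4=84 blocked=[]
Op 5: conn=22 S1=32 S2=67 S3=39 S4=84 blocked=[]
Op 6: conn=5 S1=32 S2=67 S3=39 S4=67 blocked=[]
Op 7: conn=5 S1=32 S2=67 S3=39 S4=79 blocked=[]
Op 8: conn=-11 S1=32 S2=67 S3=23 S4=79 blocked=[1, 2, 3, 4]
Op 9: conn=14 S1=32 S2=67 S3=23 S4=79 blocked=[]
Op 10: conn=3 S1=21 S2=67 S3=23 S4=79 blocked=[]
Op 11: conn=3 S1=44 S2=67 S3=23 S4=79 blocked=[]
Op 12: conn=-13 S1=28 S2=67 S3=23 S4=79 blocked=[1, 2, 3, 4]
Op 13: conn=-28 S1=13 S2=67 S3=23 S4=79 blocked=[1, 2, 3, 4]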